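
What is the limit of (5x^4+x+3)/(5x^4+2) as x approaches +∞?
This is an ∞/∞ indeterminate form as x → +∞.
Divide numerator and denominator by x^4 and let the lower-order terms vanish; the leading terms give 5/5 = 1.
Limit = 1.

Final answer: 1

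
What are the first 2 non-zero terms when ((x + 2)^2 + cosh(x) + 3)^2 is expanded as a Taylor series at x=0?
64·x + 64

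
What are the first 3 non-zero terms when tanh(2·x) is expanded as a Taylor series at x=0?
64·x^5/15 - 8·x^3/3 + 2·x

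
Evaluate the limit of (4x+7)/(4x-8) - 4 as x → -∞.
Evaluate the dominant behaviour as x → -∞; each term tends to a finite value or vanishes.
Limit = -3.

Final answer: -3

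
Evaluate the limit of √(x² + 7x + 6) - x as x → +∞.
As x → +∞: multiply by the conjugate to get (7x+6)/(√(x²+7x+6)+x); the denominator ~ 2x, so the limit is 7/2.
Limit = 7/2.

Final answer: 7/2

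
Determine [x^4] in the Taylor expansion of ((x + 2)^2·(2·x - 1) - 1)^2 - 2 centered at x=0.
Expand to order 4: ((x + 2)^2·(2·x - 1) - 1)^2 - 2 = 65·x^4 + 36·x^3 - 54·x^2 - 40·x + 23 + O(x^5).
The coefficient of x^4 is 65.

Final answer: 65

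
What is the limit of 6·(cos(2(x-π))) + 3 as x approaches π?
Direct substitution at x = π gives 9.

Final answer: 9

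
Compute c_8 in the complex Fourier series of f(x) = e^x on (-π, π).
Compute the real Fourier coefficients first: a_8 = (-1 + e^(2·π))·e^(-π)/(65·π), b_8 = (8 - 8·e^(2·π))·e^(-π)/(65·π).
Then c_8 = (a_8 − i·b_8)/2 = -e^(-π)/(130·π) + e^(π)/(130·π) - 4·i·e^(-π)/(65·π) + 4·i·e^(π)/(65·π).

Final answer: -e^(-π)/(130·π) + e^(π)/(130·π) - 4·i·e^(-π)/(65·π) + 4·i·e^(π)/(65·π)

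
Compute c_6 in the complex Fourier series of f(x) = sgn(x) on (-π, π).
Compute the real Fourier coefficients first: a_6 = 0, b_6 = 0.
Then c_6 = (a_6 − i·b_6)/2 = 0.

Final answer: 0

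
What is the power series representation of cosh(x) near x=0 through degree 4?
x^4/24 + x^2/2 + 1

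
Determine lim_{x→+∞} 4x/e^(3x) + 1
The quotient is an ∞/∞ indeterminate form as x → +∞.
The exponential denominator e^(3x) dominates the polynomial numerator (e^x ≫ x as x → ∞), so the quotient → 0.
Adding the constant: 0 + 1 = 1. Limit = 1.

Final answer: 1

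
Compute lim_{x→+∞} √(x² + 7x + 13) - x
This is an ∞ − ∞ indeterminate form.
Multiply and divide by the conjugate √(x²+7x + 13) + x; the x² terms cancel, leaving (7x + 13)/(√(x²+7x + 13)+x) → 7/2.
Limit = 7/2.

Final answer: 7/2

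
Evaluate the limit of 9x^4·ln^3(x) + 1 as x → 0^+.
The product is a 0·∞ indeterminate form at x → 0⁺.
Rewrite the product as 9·ln^3(x) / x^(-4) and apply L'Hôpital, or use the standard hierarchy x^(-4) ≫ |ln x|^3 as x → 0⁺.
The indeterminate product → 0, so the limit = 1.

Final answer: 1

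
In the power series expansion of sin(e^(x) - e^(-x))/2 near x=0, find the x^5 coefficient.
-23/120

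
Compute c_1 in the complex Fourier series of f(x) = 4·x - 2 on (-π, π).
Compute the real Fourier coefficients first: a_1 = 0, b_1 = 8.
Then c_1 = (a_1 − i·b_1)/2 = -4·i.

Final answer: -4·i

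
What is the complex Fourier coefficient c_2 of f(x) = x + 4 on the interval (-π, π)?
Compute the real Fourier coefficients first: a_2 = 0, b_2 = -1.
Then c_2 = (a_2 − i·b_2)/2 = i/2.

Final answer: i/2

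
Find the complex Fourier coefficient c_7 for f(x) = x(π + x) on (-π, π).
Compute the real Fourier coefficients first: a_7 = -4/49, b_7 = 2·π/7.
Then c_7 = (a_7 − i·b_7)/2 = -2/49 - i·π/7.

Final answer: -2/49 - i·π/7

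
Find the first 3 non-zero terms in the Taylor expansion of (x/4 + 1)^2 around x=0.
x^2/16 + x/2 + 1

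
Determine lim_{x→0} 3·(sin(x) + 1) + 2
Direct substitution at x = 0 gives 5.

Final answer: 5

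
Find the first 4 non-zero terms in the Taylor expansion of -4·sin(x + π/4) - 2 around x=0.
√(2)·x^3/3 + √(2)·x^2 - 2·√(2)·x - 2·√(2) - 2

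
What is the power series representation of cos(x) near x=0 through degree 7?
-x^6/720 + x^4/24 - x^2/2 + 1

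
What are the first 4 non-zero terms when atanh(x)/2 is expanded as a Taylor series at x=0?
x^7/14 + x^5/10 + x^3/6 + x/2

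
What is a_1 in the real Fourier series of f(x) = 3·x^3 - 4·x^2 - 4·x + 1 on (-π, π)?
a_1 = (1/π) ∫_{-π}^{π} f(x)·cos(1x) dx.
Evaluate the integral (use parity and integration by parts as needed): a_1 = 16.

Final answer: 16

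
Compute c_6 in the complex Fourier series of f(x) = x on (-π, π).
Compute the real Fourier coefficients first: a_6 = 0, b_6 = -1/3.
Then c_6 = (a_6 − i·b_6)/2 = i/6.

Final answer: i/6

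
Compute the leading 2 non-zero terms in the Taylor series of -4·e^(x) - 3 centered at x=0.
-4·x - 7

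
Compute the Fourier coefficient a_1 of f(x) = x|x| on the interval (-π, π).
a_1 = (1/π) ∫_{-π}^{π} f(x)·cos(1x) dx.
Evaluate the integral (use parity and integration by parts as needed): a_1 = 0.

Final answer: 0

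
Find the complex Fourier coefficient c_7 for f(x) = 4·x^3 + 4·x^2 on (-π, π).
Compute the real Fourier coefficients first: a_7 = -16/49, b_7 = -48/343 + 8·π^2/7.
Then c_7 = (a_7 − i·b_7)/2 = -8/49 - 4·i·π^2/7 + 24·i/343.

Final answer: -8/49 - 4·i·π^2/7 + 24·i/343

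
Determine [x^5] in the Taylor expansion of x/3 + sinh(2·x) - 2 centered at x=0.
Expand to order 5: x/3 + sinh(2·x) - 2 = 4·x^5/15 + 4·x^3/3 + 7·x/3 - 2 + O(x^6).
The coefficient of x^5 is 4/15.

Final answer: 4/15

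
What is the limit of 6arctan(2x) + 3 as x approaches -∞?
Evaluate the dominant behaviour as x → -∞; each term tends to a finite value or vanishes.
Limit = 3 - 3·π.

Final answer: 3 - 3·π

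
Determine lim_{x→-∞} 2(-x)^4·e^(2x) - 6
The product is a 0·∞ indeterminate form at x → -∞.
Rewrite the product as 2(-x)^4 / e^(-2x) (an ∞/∞ form) and apply L'Hôpital, or use the standard hierarchy e^(2|x|) ≫ |(-x)^4| as x → -∞.
The indeterminate product → 0, so the limit = -6.

Final answer: -6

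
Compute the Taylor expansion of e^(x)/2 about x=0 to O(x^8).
x^7/10080 + x^6/1440 + x^5/240 + x^4/48 + x^3/12 + x^2/4 + x/2 + 1/2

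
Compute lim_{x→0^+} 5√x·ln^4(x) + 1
The product is a 0·∞ indeterminate form at x → 0⁺.
Rewrite the product as 5·ln^4(x) / x^(-1/2) and apply L'Hôpital, or use the standard hierarchy x^(-1/2) ≫ |ln x|^4 as x → 0⁺.
The indeterminate product → 0, so the limit = 1.

Final answer: 1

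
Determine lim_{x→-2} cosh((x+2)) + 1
Direct substitution at x = -2 gives 2.

Final answer: 2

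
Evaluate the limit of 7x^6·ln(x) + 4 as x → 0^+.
The product is a 0·∞ indeterminate form at x → 0⁺.
Rewrite the product as 7·ln(x) / x^(-6) and apply L'Hôpital, or use the standard hierarchy x^(-6) ≫ |ln x| as x → 0⁺.
The indeterminate product → 0, so the limit = 4.

Final answer: 4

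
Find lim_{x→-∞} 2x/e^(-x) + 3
The quotient is an ∞/∞ indeterminate form as x → -∞.
Compare growth rates of the dominant terms (exponentials ≫ polynomials ≫ logarithms), or apply L'Hôpital's rule; the quotient → 0.
Adding the constant: 0 + 3 = 3. Limit = 3.

Final answer: 3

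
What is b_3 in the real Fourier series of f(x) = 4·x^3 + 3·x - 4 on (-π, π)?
b_3 = (1/π) ∫_{-π}^{π} f(x)·sin(3x) dx.
Evaluate the integral (use parity and integration by parts as needed): b_3 = 2/9 + 8·π^2/3.

Final answer: 2/9 + 8·π^2/3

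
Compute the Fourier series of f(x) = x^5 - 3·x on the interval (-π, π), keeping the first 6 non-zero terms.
(-40·π^2 + 2·π^4 + 234)·sin(x) + (-π^4 - 9/2 + 5·π^2)·sin(2·x) + (-40·π^2/27 - 82/81 + 2·π^4/3)·sin(3·x) + (-π^4/2 + 81/64 + 5·π^2/8)·sin(4·x) + (-8·π^2/25 - 702/625 + 2·π^4/5)·sin(5·x) + (-π^4/3 + 157/162 + 5·π^2/27)·sin(6·x)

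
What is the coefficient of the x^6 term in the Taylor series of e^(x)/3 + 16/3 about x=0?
Expand to order 6: e^(x)/3 + 16/3 = x^6/2160 + x^5/360 + x^4/72 + x^3/18 + x^2/6 + x/3 + 17/3 + O(x^7).
The coefficient of x^6 is 1/2160.

Final answer: 1/2160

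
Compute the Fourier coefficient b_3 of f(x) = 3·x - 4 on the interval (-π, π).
b_3 = (1/π) ∫_{-π}^{π} f(x)·sin(3x) dx.
Evaluate the integral (use parity and integration by parts as needed): b_3 = 2.

Final answer: 2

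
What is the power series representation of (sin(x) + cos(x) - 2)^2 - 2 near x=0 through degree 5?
7·x^5/30 - x^4/6 - 2·x^3/3 + 2·x^2 - 2·x - 1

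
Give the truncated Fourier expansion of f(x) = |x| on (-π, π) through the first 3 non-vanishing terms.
-4·cos(x)/π - 4·cos(3·x)/(9·π) + π/2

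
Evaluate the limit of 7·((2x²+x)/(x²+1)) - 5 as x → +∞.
Evaluate the dominant behaviour as x → +∞; each term tends to a finite value or vanishes.
Limit = 9.

Final answer: 9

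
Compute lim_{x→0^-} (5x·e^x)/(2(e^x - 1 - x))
Both numerator and denominator → 0 as x → 0^-; this is a 0/0 indeterminate form.
Expand each to leading order near x = 0: numerator ~ 5·x, denominator ~ x^2.
The limit of the ratio is -∞.

Final answer: -∞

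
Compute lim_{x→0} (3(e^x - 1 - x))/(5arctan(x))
Both numerator and denominator → 0 as x → 0; this is a 0/0 indeterminate form.
Expand each to leading order near x = 0: numerator ~ 3·x^2/2, denominator ~ 5·x.
The limit of the ratio is 0.

Final answer: 0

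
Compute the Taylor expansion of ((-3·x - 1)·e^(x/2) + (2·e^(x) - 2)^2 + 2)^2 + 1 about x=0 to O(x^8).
608225·x^7/32256 + 201691·x^6/11520 + 3097·x^5/960 - 1445·x^4/96 - 113·x^3/12 + 17·x^2 - 7·x + 2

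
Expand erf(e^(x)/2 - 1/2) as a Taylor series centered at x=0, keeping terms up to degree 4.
-x^4/(12·√(π)) + x^3/(12·√(π)) + x^2/(2·√(π)) + x/√(π)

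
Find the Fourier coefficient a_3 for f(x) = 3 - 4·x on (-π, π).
a_3 = (1/π) ∫_{-π}^{π} f(x)·cos(3x) dx.
Evaluate the integral (use parity and integration by parts as needed): a_3 = 0.

Final answer: 0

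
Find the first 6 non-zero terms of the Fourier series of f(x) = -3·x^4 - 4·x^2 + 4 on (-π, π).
(-128 + 24·π^2)·cos(x) + (5 - 6·π^2)·cos(2·x) + 8·π^2·cos(3·x)/3 + (-3·π^2/2 - 7/16)·cos(4·x) + (256/625 + 24·π^2/25)·cos(5·x) - 3·π^4/5 - 4·π^2/3 + 4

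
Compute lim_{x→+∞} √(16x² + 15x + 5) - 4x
As x → +∞: multiply by the conjugate to get (15x+5)/(√(16x²+15x+5)+4x); the denominator ~ 8x, so the limit is 15/8.
Limit = 15/8.

Final answer: 15/8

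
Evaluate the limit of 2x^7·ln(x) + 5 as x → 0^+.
The product is a 0·∞ indeterminate form at x → 0⁺.
Rewrite the product as 2·ln(x) / x^(-7) and apply L'Hôpital, or use the standard hierarchy x^(-7) ≫ |ln x| as x → 0⁺.
The indeterminate product → 0, so the limit = 5.

Final answer: 5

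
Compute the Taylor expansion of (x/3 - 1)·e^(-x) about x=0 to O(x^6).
x^5/45 - 7·x^4/72 + x^3/3 - 5·x^2/6 + 4·x/3 - 1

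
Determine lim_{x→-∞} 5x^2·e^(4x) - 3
The product is a 0·∞ indeterminate form at x → -∞.
Rewrite the product as 5x^2 / e^(-4x) (an ∞/∞ form) and apply L'Hôpital, or use the standard hierarchy e^(4|x|) ≫ |x^2| as x → -∞.
The indeterminate product → 0, so the limit = -3.

Final answer: -3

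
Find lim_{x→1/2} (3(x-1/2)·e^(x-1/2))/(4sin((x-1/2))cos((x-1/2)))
Both numerator and denominator → 0 as x → 1/2; this is a 0/0 indeterminate form.
Expand each to leading order near x = 1/2: numerator ~ 3·(x - 1/2), denominator ~ 4·(x - 1/2).
The limit of the ratio is 3/4.

Final answer: 3/4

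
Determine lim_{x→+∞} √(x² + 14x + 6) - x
This is an ∞ − ∞ indeterminate form.
Multiply and divide by the conjugate √(x²+14x + 6) + x; the x² terms cancel, leaving (14x + 6)/(√(x²+14x + 6)+x) → 14/2 = 7.
Limit = 7.

Final answer: 7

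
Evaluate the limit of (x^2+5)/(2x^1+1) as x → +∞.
This is an ∞/∞ indeterminate form as x → +∞.
Divide numerator and denominator by x^2 and let the lower-order terms vanish; the numerator's degree 2 exceeds the denominator's degree 1, so the quotient diverges.
Limit = ∞.

Final answer: ∞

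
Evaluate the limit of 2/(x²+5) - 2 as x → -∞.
Evaluate the dominant behaviour as x → -∞; each term tends to a finite value or vanishes.
Limit = -2.

Final answer: -2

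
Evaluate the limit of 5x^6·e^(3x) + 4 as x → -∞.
The product is a 0·∞ indeterminate form at x → -∞.
Rewrite the product as 5x^6 / e^(-3x) (an ∞/∞ form) and apply L'Hôpital, or use the standard hierarchy e^(3|x|) ≫ |x^6| as x → -∞.
The indeterminate product → 0, so the limit = 4.

Final answer: 4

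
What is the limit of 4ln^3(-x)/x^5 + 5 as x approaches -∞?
The quotient is an ∞/∞ indeterminate form as x → -∞.
Compare growth rates of the dominant terms (exponentials ≫ polynomials ≫ logarithms), or apply L'Hôpital's rule; the quotient → 0.
Adding the constant: 0 + 5 = 5. Limit = 5.

Final answer: 5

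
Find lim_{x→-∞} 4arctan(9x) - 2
Evaluate the dominant behaviour as x → -∞; each term tends to a finite value or vanishes.
Limit = -2·π - 2.

Final answer: -2·π - 2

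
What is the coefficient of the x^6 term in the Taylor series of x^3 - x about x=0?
Expand to order 6: x^3 - x = x^3 - x + O(x^7).
The coefficient of x^6 is 0.

Final answer: 0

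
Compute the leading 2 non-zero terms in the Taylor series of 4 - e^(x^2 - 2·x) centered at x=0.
2·x + 3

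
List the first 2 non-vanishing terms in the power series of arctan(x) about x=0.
-x^3/3 + x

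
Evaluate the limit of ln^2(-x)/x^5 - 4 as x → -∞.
The quotient is an ∞/∞ indeterminate form as x → -∞.
Compare growth rates of the dominant terms (exponentials ≫ polynomials ≫ logarithms), or apply L'Hôpital's rule; the quotient → 0.
Adding the constant: 0 - 4 = -4. Limit = -4.

Final answer: -4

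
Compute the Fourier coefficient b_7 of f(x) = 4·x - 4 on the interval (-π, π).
b_7 = (1/π) ∫_{-π}^{π} f(x)·sin(7x) dx.
Evaluate the integral (use parity and integration by parts as needed): b_7 = 8/7.

Final answer: 8/7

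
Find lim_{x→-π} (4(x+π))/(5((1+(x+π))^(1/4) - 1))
Both numerator and denominator → 0 as x → -π; this is a 0/0 indeterminate form.
Expand each to leading order near x = -π: numerator ~ 4·(x + π), denominator ~ 5·(x + π)/4.
The limit of the ratio is 16/5.

Final answer: 16/5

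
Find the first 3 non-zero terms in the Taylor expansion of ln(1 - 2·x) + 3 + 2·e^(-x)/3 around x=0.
-5·x^2/3 - 8·x/3 + 11/3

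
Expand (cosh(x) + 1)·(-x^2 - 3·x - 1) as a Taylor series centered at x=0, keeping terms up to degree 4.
-13·x^4/24 - 3·x^3/2 - 5·x^2/2 - 6·x - 2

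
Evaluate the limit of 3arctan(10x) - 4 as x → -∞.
Evaluate the dominant behaviour as x → -∞; each term tends to a finite value or vanishes.
Limit = -3·π/2 - 4.

Final answer: -3·π/2 - 4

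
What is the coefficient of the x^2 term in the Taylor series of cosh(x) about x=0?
Expand to order 2: cosh(x) = x^2/2 + 1 + O(x^3).
The coefficient of x^2 is 1/2.

Final answer: 1/2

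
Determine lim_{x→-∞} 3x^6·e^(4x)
This is a 0·∞ indeterminate form at x → -∞.
Rewrite the product as 3x^6 / e^(-4x) (an ∞/∞ form) and apply L'Hôpital, or use the standard hierarchy e^(4|x|) ≫ |x^6| as x → -∞.
The indeterminate product → 0, so the limit = 0.

Final answer: 0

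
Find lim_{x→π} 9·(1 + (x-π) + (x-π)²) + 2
Direct substitution at x = π gives 11.

Final answer: 11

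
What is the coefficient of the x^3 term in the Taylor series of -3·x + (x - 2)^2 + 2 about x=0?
Expand to order 3: -3·x + (x - 2)^2 + 2 = x^2 - 7·x + 6 + O(x^4).
The coefficient of x^3 is 0.

Final answer: 0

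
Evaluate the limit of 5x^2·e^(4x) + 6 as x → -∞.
The product is a 0·∞ indeterminate form at x → -∞.
Rewrite the product as 5x^2 / e^(-4x) (an ∞/∞ form) and apply L'Hôpital, or use the standard hierarchy e^(4|x|) ≫ |x^2| as x → -∞.
The indeterminate product → 0, so the limit = 6.

Final answer: 6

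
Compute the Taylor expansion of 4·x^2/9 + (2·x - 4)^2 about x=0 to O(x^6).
40·x^2/9 - 16·x + 16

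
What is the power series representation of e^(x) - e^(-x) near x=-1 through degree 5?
(1 - e^(2))·e^(-1) + (1 + e^(2))·e^(-1)·(x + 1) + (1 - e^(2))·e^(-1)·(x + 1)^2/2 + (1 + e^(2))·e^(-1)·(x + 1)^3/6 + (1 - e^(2))·e^(-1)·(x + 1)^4/24 + (1 + e^(2))·e^(-1)·(x + 1)^5/120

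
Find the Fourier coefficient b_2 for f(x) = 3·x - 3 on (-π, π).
b_2 = (1/π) ∫_{-π}^{π} f(x)·sin(2x) dx.
Evaluate the integral (use parity and integration by parts as needed): b_2 = -3.

Final answer: -3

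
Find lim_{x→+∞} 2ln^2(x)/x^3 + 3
The quotient is an ∞/∞ indeterminate form as x → +∞.
The polynomial denominator x^3 dominates the logarithmic numerator (any positive power of x ≫ ln^2(x) as x → ∞), so the quotient → 0.
Adding the constant: 0 + 3 = 3. Limit = 3.

Final answer: 3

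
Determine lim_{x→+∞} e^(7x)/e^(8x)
This is an ∞/∞ indeterminate form as x → +∞.
Rewrite e^(7x)/e^(8x) = e^((7−8)x) = e^(-x); the exponent coefficient is -1 < 0 so e^(-x) → 0.
Limit = 0.

Final answer: 0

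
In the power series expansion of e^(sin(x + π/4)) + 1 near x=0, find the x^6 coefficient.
11·e^(√(2)/2)/1152 + 101·√(2)·e^(√(2)/2)/5760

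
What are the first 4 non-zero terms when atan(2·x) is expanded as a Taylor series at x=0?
-128·x^7/7 + 32·x^5/5 - 8·x^3/3 + 2·x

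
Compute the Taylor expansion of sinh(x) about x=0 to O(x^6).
x^5/120 + x^3/6 + x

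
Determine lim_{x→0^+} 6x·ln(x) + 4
The product is a 0·∞ indeterminate form at x → 0⁺.
Rewrite the product as 6·ln(x) / x^(-1) and apply L'Hôpital, or use the standard hierarchy x^(-1) ≫ |ln x| as x → 0⁺.
The indeterminate product → 0, so the limit = 4.

Final answer: 4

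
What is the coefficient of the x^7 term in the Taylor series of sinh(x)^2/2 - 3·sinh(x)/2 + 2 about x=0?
Expand to order 7: sinh(x)^2/2 - 3·sinh(x)/2 + 2 = -x^7/3360 + x^6/45 - x^5/80 + x^4/6 - x^3/4 + x^2/2 - 3·x/2 + 2 + O(x^8).
The coefficient of x^7 is -1/3360.

Final answer: -1/3360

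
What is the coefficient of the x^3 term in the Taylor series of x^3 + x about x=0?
Expand to order 3: x^3 + x = x^3 + x + O(x^4).
The coefficient of x^3 is 1.

Final answer: 1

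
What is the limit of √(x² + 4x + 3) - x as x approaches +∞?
This is an ∞ − ∞ indeterminate form.
Multiply and divide by the conjugate √(x²+4x + 3) + x; the x² terms cancel, leaving (4x + 3)/(√(x²+4x + 3)+x) → 4/2 = 2.
Limit = 2.

Final answer: 2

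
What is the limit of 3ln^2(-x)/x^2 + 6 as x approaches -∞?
The quotient is an ∞/∞ indeterminate form as x → -∞.
Compare growth rates of the dominant terms (exponentials ≫ polynomials ≫ logarithms), or apply L'Hôpital's rule; the quotient → 0.
Adding the constant: 0 + 6 = 6. Limit = 6.

Final answer: 6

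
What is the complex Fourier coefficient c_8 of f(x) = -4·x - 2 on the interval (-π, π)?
Compute the real Fourier coefficients first: a_8 = 0, b_8 = 1.
Then c_8 = (a_8 − i·b_8)/2 = -i/2.

Final answer: -i/2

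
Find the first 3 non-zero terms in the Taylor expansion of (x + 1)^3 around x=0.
3·x^2 + 3·x + 1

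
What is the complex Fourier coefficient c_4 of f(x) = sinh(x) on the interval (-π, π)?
Compute the real Fourier coefficients first: a_4 = 0, b_4 = -8·sinh(π)/(17·π).
Then c_4 = (a_4 − i·b_4)/2 = 4·i·sinh(π)/(17·π).

Final answer: 4·i·sinh(π)/(17·π)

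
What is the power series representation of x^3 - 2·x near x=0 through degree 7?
x^3 - 2·x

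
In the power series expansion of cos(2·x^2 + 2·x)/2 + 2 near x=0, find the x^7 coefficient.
Expand to order 7: cos(2·x^2 + 2·x)/2 + 2 = 16·x^7/15 + 88·x^6/45 + 4·x^5/3 - 2·x^4/3 - 2·x^3 - x^2 + 5/2 + O(x^8).
The coefficient of x^7 is 16/15.

Final answer: 16/15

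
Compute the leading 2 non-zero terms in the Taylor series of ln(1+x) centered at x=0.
-x^2/2 + x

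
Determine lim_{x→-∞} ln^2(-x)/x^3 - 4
The quotient is an ∞/∞ indeterminate form as x → -∞.
Compare growth rates of the dominant terms (exponentials ≫ polynomials ≫ logarithms), or apply L'Hôpital's rule; the quotient → 0.
Adding the constant: 0 - 4 = -4. Limit = -4.

Final answer: -4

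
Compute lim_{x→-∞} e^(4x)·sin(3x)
Evaluate the dominant behaviour as x → -∞; each term tends to a finite value or vanishes.
Limit = 0.

Final answer: 0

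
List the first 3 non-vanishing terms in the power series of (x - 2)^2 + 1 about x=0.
x^2 - 4·x + 5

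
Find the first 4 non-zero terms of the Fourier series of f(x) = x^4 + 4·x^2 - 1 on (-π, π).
(32 - 8·π^2)·cos(x) + (1 + 2·π^2)·cos(2·x) + (-8·π^2/9 - 32/27)·cos(3·x) - 1 + 4·π^2/3 + π^4/5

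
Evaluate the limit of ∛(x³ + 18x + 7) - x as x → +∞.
This is an ∞ − ∞ indeterminate form.
Multiply by (A² + AB + B²)/(A² + AB + B²) where A = ∛(x³+18x + 7), B = x to use A³ − B³ = (A−B)(A²+AB+B²); the x³ terms cancel, leaving (18x + 7)/(A²+AB+B²) with denominator ~ 3x², so the limit is 0.
Limit = 0.

Final answer: 0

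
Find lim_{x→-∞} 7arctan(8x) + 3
Evaluate the dominant behaviour as x → -∞; each term tends to a finite value or vanishes.
Limit = 3 - 7·π/2.

Final answer: 3 - 7·π/2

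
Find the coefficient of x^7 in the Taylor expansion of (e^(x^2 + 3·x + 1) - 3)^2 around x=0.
(-3 + e)^2·(2917·e/(280·(-3 + e)) + 10189·e^(2)/(40·(-3 + e)^2))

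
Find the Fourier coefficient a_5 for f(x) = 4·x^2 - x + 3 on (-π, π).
a_5 = (1/π) ∫_{-π}^{π} f(x)·cos(5x) dx.
Evaluate the integral (use parity and integration by parts as needed): a_5 = -16/25.

Final answer: -16/25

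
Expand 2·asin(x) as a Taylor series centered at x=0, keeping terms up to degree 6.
3·x^5/20 + x^3/3 + 2·x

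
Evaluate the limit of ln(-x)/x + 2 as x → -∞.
The quotient is an ∞/∞ indeterminate form as x → -∞.
Compare growth rates of the dominant terms (exponentials ≫ polynomials ≫ logarithms), or apply L'Hôpital's rule; the quotient → 0.
Adding the constant: 0 + 2 = 2. Limit = 2.

Final answer: 2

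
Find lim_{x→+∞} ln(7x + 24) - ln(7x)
This is an ∞ − ∞ indeterminate form.
Combine the logarithms: ln(7x+24) − ln(7x) = ln((7x+24)/(7x)) = ln(1 + 24/(7x)) → ln(1) = 0.
Limit = 0.

Final answer: 0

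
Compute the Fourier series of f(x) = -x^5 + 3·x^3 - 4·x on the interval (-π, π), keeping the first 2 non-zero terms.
(-284 - 2·π^4 + 46·π^2)·sin(x) + (-8·π^2 + 16 + π^4)·sin(2·x)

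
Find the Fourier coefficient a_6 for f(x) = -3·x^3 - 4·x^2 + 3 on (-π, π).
a_6 = (1/π) ∫_{-π}^{π} f(x)·cos(6x) dx.
Evaluate the integral (use parity and integration by parts as needed): a_6 = -4/9.

Final answer: -4/9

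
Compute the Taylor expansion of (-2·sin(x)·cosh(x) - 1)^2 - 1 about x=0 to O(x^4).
4·x^3/3 + 4·x^2 + 4·x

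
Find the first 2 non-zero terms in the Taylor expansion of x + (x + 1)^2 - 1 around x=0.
x^2 + 3·x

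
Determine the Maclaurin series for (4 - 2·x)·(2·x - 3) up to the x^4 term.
-4·x^2 + 14·x - 12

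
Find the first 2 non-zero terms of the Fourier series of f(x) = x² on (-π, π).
-4·cos(x) + π^2/3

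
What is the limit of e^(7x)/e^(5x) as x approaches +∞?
This is an ∞/∞ indeterminate form as x → +∞.
Rewrite e^(7x)/e^(5x) = e^((7−5)x) = e^(2x); the exponent coefficient is 2 > 0 so e^(2x) → ∞.
Limit = ∞.

Final answer: ∞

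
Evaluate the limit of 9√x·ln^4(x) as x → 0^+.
This is a 0·∞ indeterminate form at x → 0⁺.
Rewrite the product as 9·ln^4(x) / x^(-1/2) and apply L'Hôpital, or use the standard hierarchy x^(-1/2) ≫ |ln x|^4 as x → 0⁺.
The indeterminate product → 0, so the limit = 0.

Final answer: 0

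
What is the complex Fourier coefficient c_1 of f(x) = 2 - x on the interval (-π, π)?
Compute the real Fourier coefficients first: a_1 = 0, b_1 = -2.
Then c_1 = (a_1 − i·b_1)/2 = i.

Final answer: i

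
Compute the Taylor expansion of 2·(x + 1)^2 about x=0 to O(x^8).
2·x^2 + 4·x + 2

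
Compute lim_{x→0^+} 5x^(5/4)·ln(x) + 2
The product is a 0·∞ indeterminate form at x → 0⁺.
Rewrite the product as 5·ln(x) / x^(-5/4) and apply L'Hôpital, or use the standard hierarchy x^(-5/4) ≫ |ln x| as x → 0⁺.
The indeterminate product → 0, so the limit = 2.

Final answer: 2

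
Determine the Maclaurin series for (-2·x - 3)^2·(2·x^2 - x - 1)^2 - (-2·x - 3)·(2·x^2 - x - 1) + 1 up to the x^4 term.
-24·x^4 - 60·x^3 + 5·x^2 + 25·x + 7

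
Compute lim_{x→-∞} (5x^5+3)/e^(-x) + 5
The quotient is an ∞/∞ indeterminate form as x → -∞.
Compare growth rates of the dominant terms (exponentials ≫ polynomials ≫ logarithms), or apply L'Hôpital's rule; the quotient → 0.
Adding the constant: 0 + 5 = 5. Limit = 5.

Final answer: 5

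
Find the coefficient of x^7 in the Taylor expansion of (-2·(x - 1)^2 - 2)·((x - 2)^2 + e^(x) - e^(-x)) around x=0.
Expand to order 7: (-2·(x - 1)^2 - 2)·((x - 2)^2 + e^(x) - e^(-x)) = -11·x^7/315 + x^6/15 - 11·x^5/15 - 2·x^4/3 + 20·x^3/3 - 20·x^2 + 24·x - 16 + O(x^8).
The coefficient of x^7 is -11/315.

Final answer: -11/315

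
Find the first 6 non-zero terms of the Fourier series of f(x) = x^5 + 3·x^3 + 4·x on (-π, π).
(-34·π^2 + 2·π^4 + 212)·sin(x) + (-π^4 - 7 + 2·π^2)·sin(2·x) + (188/81 + 14·π^2/27 + 2·π^4/3)·sin(3·x) + (-π^4/2 - 7·π^2/8 - 107/64)·sin(4·x) + (868/625 + 22·π^2/25 + 2·π^4/5)·sin(5·x) + (-π^4/3 - 22·π^2/27 - 97/81)·sin(6·x)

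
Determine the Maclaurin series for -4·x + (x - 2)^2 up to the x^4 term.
x^2 - 8·x + 4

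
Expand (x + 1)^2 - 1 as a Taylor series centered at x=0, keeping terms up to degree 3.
x^2 + 2·x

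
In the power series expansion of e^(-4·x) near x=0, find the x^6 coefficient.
Expand to order 6: e^(-4·x) = 256·x^6/45 - 128·x^5/15 + 32·x^4/3 - 32·x^3/3 + 8·x^2 - 4·x + 1 + O(x^7).
The coefficient of x^6 is 256/45.

Final answer: 256/45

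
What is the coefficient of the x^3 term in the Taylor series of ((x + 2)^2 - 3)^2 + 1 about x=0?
Expand to order 3: ((x + 2)^2 - 3)^2 + 1 = 8·x^3 + 18·x^2 + 8·x + 2 + O(x^4).
The coefficient of x^3 is 8.

Final answer: 8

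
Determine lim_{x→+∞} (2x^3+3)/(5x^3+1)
This is an ∞/∞ indeterminate form as x → +∞.
Divide numerator and denominator by x^3 and let the lower-order terms vanish; the leading terms give 2/5.
Limit = 2/5.

Final answer: 2/5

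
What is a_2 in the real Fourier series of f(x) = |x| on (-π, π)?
a_2 = (1/π) ∫_{-π}^{π} f(x)·cos(2x) dx.
Evaluate the integral (use parity and integration by parts as needed): a_2 = 0.

Final answer: 0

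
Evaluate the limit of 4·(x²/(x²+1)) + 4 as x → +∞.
Evaluate the dominant behaviour as x → +∞; each term tends to a finite value or vanishes.
Limit = 8.

Final answer: 8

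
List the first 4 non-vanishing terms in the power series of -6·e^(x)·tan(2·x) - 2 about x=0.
-22·x^3 - 12·x^2 - 12·x - 2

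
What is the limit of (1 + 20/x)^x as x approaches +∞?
As x → +∞: this is the defining limit (1 + 20/x)^x → e^20.
Limit = e^(20).

Final answer: e^(20)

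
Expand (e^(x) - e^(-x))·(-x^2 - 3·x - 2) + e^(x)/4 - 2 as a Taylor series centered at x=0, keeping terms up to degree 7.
-39·x^7/2240 - 143·x^6/2880 - 35·x^5/96 - 95·x^4/96 - 21·x^3/8 - 47·x^2/8 - 15·x/4 - 7/4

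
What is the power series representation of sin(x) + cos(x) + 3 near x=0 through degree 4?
x^4/24 - x^3/6 - x^2/2 + x + 4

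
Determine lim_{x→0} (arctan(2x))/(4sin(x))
Both numerator and denominator → 0 as x → 0; this is a 0/0 indeterminate form.
Expand each to leading order near x = 0: numerator ~ 2·x, denominator ~ 4·x.
The limit of the ratio is 1/2.

Final answer: 1/2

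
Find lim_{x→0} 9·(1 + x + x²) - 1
Direct substitution at x = 0 gives 8.

Final answer: 8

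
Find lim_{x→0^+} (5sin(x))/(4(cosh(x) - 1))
Both numerator and denominator → 0 as x → 0^+; this is a 0/0 indeterminate form.
Expand each to leading order near x = 0: numerator ~ 5·x, denominator ~ 2·x^2.
The limit of the ratio is ∞.

Final answer: ∞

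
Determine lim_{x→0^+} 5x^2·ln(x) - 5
The product is a 0·∞ indeterminate form at x → 0⁺.
Rewrite the product as 5·ln(x) / x^(-2) and apply L'Hôpital, or use the standard hierarchy x^(-2) ≫ |ln x| as x → 0⁺.
The indeterminate product → 0, so the limit = -5.

Final answer: -5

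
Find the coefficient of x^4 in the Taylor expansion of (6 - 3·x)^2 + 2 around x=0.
Expand to order 4: (6 - 3·x)^2 + 2 = 9·x^2 - 36·x + 38 + O(x^5).
The coefficient of x^4 is 0.

Final answer: 0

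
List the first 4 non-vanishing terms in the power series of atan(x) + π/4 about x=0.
x^5/5 - x^3/3 + x + π/4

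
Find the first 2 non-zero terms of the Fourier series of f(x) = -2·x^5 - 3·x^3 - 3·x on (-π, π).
(-450 - 4·π^4 + 74·π^2)·sin(x) + (-7·π^2 + 27/2 + 2·π^4)·sin(2·x)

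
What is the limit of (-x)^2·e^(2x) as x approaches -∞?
This is a 0·∞ indeterminate form at x → -∞.
Rewrite the product as (-x)^2 / e^(-2x) (an ∞/∞ form) and apply L'Hôpital, or use the standard hierarchy e^(2|x|) ≫ |(-x)^2| as x → -∞.
The indeterminate product → 0, so the limit = 0.

Final answer: 0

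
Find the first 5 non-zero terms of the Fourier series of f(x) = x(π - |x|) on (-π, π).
8·sin(x)/π + 8·sin(3·x)/(27·π) + 8·sin(5·x)/(125·π) + 8·sin(7·x)/(343·π) + 8·sin(9·x)/(729·π)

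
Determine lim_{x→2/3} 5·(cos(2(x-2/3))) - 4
Direct substitution at x = 2/3 gives 1.

Final answer: 1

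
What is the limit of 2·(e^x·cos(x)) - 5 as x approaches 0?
Direct substitution at x = 0 gives -3.

Final answer: -3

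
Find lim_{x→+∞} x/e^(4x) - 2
The quotient is an ∞/∞ indeterminate form as x → +∞.
The exponential denominator e^(4x) dominates the polynomial numerator (e^x ≫ x as x → ∞), so the quotient → 0.
Adding the constant: 0 - 2 = -2. Limit = -2.

Final answer: -2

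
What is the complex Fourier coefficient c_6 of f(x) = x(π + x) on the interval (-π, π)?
Compute the real Fourier coefficients first: a_6 = 1/9, b_6 = -π/3.
Then c_6 = (a_6 − i·b_6)/2 = 1/18 + i·π/6.

Final answer: 1/18 + i·π/6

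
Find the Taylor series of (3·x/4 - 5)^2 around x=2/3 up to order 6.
81/4 - 27·(x - 2/3)/4 + 9·(x - 2/3)^2/16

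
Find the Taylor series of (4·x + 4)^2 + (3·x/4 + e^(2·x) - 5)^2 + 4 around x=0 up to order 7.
986·x^7/315 + 26·x^6/5 + 103·x^5/15 + 6·x^4 + x^3/3 + 121·x^2/16 + 10·x + 36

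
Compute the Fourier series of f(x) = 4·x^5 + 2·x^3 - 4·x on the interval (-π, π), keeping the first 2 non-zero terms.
(-156·π^2 + 8·π^4 + 928)·sin(x) + (-4·π^4 - 23 + 18·π^2)·sin(2·x)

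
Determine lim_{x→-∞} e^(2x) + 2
Evaluate the dominant behaviour as x → -∞; each term tends to a finite value or vanishes.
Limit = 2.

Final answer: 2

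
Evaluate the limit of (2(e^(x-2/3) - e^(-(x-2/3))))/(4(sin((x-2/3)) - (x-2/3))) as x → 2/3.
Both numerator and denominator → 0 as x → 2/3; this is a 0/0 indeterminate form.
Expand each to leading order near x = 2/3: numerator ~ 4·(x - 2/3), denominator ~ -2·(x - 2/3)^3/3.
The limit of the ratio is -∞.

Final answer: -∞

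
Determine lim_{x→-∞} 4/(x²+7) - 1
Evaluate the dominant behaviour as x → -∞; each term tends to a finite value or vanishes.
Limit = -1.

Final answer: -1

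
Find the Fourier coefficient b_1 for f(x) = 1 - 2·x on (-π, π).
b_1 = (1/π) ∫_{-π}^{π} f(x)·sin(1x) dx.
Evaluate the integral (use parity and integration by parts as needed): b_1 = -4.

Final answer: -4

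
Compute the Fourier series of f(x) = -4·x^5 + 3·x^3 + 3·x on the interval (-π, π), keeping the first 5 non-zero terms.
(-990 - 8·π^4 + 166·π^2)·sin(x) + (-23·π^2 + 63/2 + 4·π^4)·sin(2·x) + (-8·π^4/3 - 266/81 + 214·π^2/27)·sin(3·x) + (-4·π^2 + 2·π^4)·sin(4·x) + (-8·π^4/5 + 378/625 + 62·π^2/25)·sin(5·x)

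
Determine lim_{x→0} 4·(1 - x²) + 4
Direct substitution at x = 0 gives 8.

Final answer: 8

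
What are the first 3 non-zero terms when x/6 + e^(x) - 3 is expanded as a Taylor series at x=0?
x^2/2 + 7·x/6 - 2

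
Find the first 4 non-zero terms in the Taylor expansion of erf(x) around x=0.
-x^7/(21·√(π)) + x^5/(5·√(π)) - 2·x^3/(3·√(π)) + 2·x/√(π)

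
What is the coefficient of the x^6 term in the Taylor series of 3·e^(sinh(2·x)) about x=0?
Expand to order 6: 3·e^(sinh(2·x)) = 148·x^6/15 + 48·x^5/5 + 10·x^4 + 8·x^3 + 6·x^2 + 6·x + 3 + O(x^7).
The coefficient of x^6 is 148/15.

Final answer: 148/15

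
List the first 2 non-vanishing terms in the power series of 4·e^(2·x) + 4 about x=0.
8·x + 8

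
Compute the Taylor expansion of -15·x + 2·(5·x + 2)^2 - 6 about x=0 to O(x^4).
50·x^2 + 25·x + 2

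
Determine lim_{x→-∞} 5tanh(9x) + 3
Evaluate the dominant behaviour as x → -∞; each term tends to a finite value or vanishes.
Limit = -2.

Final answer: -2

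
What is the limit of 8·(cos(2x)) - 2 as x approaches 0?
Direct substitution at x = 0 gives 6.

Final answer: 6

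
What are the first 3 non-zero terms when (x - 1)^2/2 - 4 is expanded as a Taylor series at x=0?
x^2/2 - x - 7/2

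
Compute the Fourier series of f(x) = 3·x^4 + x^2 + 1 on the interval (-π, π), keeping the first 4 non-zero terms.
(140 - 24·π^2)·cos(x) + (-8 + 6·π^2)·cos(2·x) + (4/3 - 8·π^2/3)·cos(3·x) + 1 + π^2/3 + 3·π^4/5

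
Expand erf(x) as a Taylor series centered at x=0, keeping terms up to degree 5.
x^5/(5·√(π)) - 2·x^3/(3·√(π)) + 2·x/√(π)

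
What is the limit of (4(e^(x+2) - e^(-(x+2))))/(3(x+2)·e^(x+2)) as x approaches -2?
Both numerator and denominator → 0 as x → -2; this is a 0/0 indeterminate form.
Expand each to leading order near x = -2: numerator ~ 8·(x + 2), denominator ~ 3·(x + 2).
The limit of the ratio is 8/3.

Final answer: 8/3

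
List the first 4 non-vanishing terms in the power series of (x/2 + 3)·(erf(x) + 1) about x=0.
-2·x^3/√(π) + x^2/√(π) + x·(1/2 + 6/√(π)) + 3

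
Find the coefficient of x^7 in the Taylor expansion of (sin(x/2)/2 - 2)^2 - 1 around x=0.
Expand to order 7: (sin(x/2)/2 - 2)^2 - 1 = x^7/322560 + x^6/5760 - x^5/1920 - x^4/192 + x^3/24 + x^2/16 - x + 3 + O(x^8).
The coefficient of x^7 is 1/322560.

Final answer: 1/322560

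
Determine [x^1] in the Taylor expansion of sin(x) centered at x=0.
Expand to order 1: sin(x) = x + O(x^2).
The coefficient of x^1 is 1.

Final answer: 1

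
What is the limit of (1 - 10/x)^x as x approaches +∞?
As x → +∞: this is the defining limit (1 - 10/x)^x → e^(-10).
Limit = e^(-10).

Final answer: e^(-10)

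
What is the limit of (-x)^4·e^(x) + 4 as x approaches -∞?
The product is a 0·∞ indeterminate form at x → -∞.
Rewrite the product as (-x)^4 / e^(-x) (an ∞/∞ form) and apply L'Hôpital, or use the standard hierarchy e^(|x|) ≫ |(-x)^4| as x → -∞.
The indeterminate product → 0, so the limit = 4.

Final answer: 4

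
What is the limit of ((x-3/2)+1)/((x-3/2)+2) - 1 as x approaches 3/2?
Direct substitution at x = 3/2 gives -1/2.

Final answer: -1/2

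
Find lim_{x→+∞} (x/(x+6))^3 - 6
As x → +∞: x/(x+6) = 1/(1 + 6/x) → 1, and the 3rd power of a limit-1 base also → 1; with the additive constant, 1 - 6 = -5.
Limit = -5.

Final answer: -5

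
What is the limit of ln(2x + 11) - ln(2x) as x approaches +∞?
This is an ∞ − ∞ indeterminate form.
Combine the logarithms: ln(2x+11) − ln(2x) = ln((2x+11)/(2x)) = ln(1 + 11/(2x)) → ln(1) = 0.
Limit = 0.

Final answer: 0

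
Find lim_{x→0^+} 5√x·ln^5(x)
This is a 0·∞ indeterminate form at x → 0⁺.
Rewrite the product as 5·ln^5(x) / x^(-1/2) and apply L'Hôpital, or use the standard hierarchy x^(-1/2) ≫ |ln x|^5 as x → 0⁺.
The indeterminate product → 0, so the limit = 0.

Final answer: 0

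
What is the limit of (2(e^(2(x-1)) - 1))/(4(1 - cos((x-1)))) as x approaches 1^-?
Both numerator and denominator → 0 as x → 1^-; this is a 0/0 indeterminate form.
Expand each to leading order near x = 1: numerator ~ 4·(x - 1), denominator ~ 2·(x - 1)^2.
The limit of the ratio is -∞.

Final answer: -∞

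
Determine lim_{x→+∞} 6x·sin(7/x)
As x → +∞: let u = 7/x → 0⁺; then 6·x·sin(7/x) = 6·7·sin(u)/u → 6·7·1 = 42.
Limit = 42.

Final answer: 42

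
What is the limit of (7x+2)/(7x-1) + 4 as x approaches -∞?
Evaluate the dominant behaviour as x → -∞; each term tends to a finite value or vanishes.
Limit = 5.

Final answer: 5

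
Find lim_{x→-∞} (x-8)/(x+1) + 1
Evaluate the dominant behaviour as x → -∞; each term tends to a finite value or vanishes.
Limit = 2.

Final answer: 2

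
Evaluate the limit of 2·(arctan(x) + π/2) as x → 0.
Direct substitution at x = 0 gives π.

Final answer: π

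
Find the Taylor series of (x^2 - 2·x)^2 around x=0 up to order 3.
-4·x^3 + 4·x^2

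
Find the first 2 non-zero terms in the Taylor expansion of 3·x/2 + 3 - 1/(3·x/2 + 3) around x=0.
5·x/3 + 8/3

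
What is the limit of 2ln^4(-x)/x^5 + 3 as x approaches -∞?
The quotient is an ∞/∞ indeterminate form as x → -∞.
Compare growth rates of the dominant terms (exponentials ≫ polynomials ≫ logarithms), or apply L'Hôpital's rule; the quotient → 0.
Adding the constant: 0 + 3 = 3. Limit = 3.

Final answer: 3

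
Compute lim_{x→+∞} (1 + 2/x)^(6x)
As x → +∞: write (1 + 2/x)^(6x) = ((1 + 2/x)^x)^6 → (e^2)^6 = e^12.
Limit = e^(12).

Final answer: e^(12)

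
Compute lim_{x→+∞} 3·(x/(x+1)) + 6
Evaluate the dominant behaviour as x → +∞; each term tends to a finite value or vanishes.
Limit = 9.

Final answer: 9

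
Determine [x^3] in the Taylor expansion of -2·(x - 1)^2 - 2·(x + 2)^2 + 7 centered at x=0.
Expand to order 3: -2·(x - 1)^2 - 2·(x + 2)^2 + 7 = -4·x^2 - 4·x - 3 + O(x^4).
The coefficient of x^3 is 0.

Final answer: 0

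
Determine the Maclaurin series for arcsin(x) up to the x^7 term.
5·x^7/112 + 3·x^5/40 + x^3/6 + x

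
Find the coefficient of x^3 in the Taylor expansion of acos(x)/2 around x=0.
Expand to order 3: acos(x)/2 = -x^3/12 - x/2 + π/4 + O(x^4).
The coefficient of x^3 is -1/12.

Final answer: -1/12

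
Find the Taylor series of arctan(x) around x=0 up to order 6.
x^5/5 - x^3/3 + x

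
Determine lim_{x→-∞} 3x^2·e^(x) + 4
The product is a 0·∞ indeterminate form at x → -∞.
Rewrite the product as 3x^2 / e^(-x) (an ∞/∞ form) and apply L'Hôpital, or use the standard hierarchy e^(|x|) ≫ |x^2| as x → -∞.
The indeterminate product → 0, so the limit = 4.

Final answer: 4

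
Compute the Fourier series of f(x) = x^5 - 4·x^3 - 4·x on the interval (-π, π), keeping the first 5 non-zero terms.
(-48·π^2 + 2·π^4 + 280)·sin(x) + (-π^4 - 19/2 + 9·π^2)·sin(2·x) + (-112·π^2/27 + 8/81 + 2·π^4/3)·sin(3·x) + (-π^4/2 + 65/64 + 21·π^2/8)·sin(4·x) + (-48·π^2/25 - 712/625 + 2·π^4/5)·sin(5·x)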